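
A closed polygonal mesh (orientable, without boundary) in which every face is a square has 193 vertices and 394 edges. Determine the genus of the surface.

Every face is a square and each edge borders two faces, so 4F = 2·394, giving F = 197.
χ = V − E + F = 193 − 394 + 197 = -4.
For a closed orientable surface χ = 2 − 2g, so g = (2 − (-4))/2 = 3.

3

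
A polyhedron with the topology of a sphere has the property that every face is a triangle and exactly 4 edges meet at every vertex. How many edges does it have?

Each face has 3 edges and each edge borders two faces, so 2E = 3F.
Each vertex has degree 4, so 4V = 2E and hence V = 3F/4.
Euler: V − E + F = 2 ⇒ (3F/4) − (3F/2) + F = 2.
Multiply by 8: (6 − 12 + 8)F = 16, i.e. 2F = 16.
So F = 8, E = 3·8/2 = 12, V = 3·8/4 = 6.

12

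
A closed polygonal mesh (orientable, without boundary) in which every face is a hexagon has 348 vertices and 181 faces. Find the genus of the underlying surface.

Every face is a hexagon, so 2E = 6·181 = 1086, giving E = 543.
χ = V − E + F = 348 − 543 + 181 = -14.
For a closed orientable surface χ = 2 − 2g, so g = (2 − (-14))/2 = 8.

8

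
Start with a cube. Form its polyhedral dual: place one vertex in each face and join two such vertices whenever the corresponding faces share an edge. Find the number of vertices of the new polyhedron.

6

The base solid has V = 8, E = 12, F = 6.
The dual swaps V and F and preserves E: V′ = F = 6, E′ = E = 12, F′ = V = 8.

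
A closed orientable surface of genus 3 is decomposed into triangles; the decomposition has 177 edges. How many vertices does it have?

χ = 2 − 2·3 = -4, and every face is a triangle so 3F = 2E.
F = 2E/3 = 118. Then V = -4 + E − F = -4 + 177 − 118 = 55.

55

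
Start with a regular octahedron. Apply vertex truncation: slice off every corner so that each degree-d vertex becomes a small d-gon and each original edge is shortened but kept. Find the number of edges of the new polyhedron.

The base solid has V = 6, E = 12, F = 8.
Truncation replaces each original edge-end by a new vertex, so V′ = 2E = 24.
Each original edge survives, and each old vertex of degree d contributes d new edges; summing degrees gives Σd = 2E, so E′ = E + 2E = 3E = 36.
Each original face survives and each original vertex becomes one new face: F′ = F + V = 14.

36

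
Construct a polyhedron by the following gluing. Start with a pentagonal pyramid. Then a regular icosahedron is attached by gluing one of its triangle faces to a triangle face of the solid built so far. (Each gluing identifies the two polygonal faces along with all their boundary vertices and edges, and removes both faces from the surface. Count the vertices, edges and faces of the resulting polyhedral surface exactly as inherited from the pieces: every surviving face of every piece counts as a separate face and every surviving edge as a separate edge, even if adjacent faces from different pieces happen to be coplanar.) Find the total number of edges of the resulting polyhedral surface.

A pentagonal pyramid: V=6, E=10, F=6.
Attach a regular icosahedron (V=12, E=30, F=20) along a 3-gon: merge 3 vertices and 3 edges, delete both glued faces → V=15, E=37, F=24.
Check: V − E + F = 15 − 37 + 24 = 2.

37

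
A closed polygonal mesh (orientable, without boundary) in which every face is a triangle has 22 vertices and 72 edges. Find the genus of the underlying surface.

Every face is a triangle and each edge borders two faces, so 3F = 2·72, giving F = 48.
χ = V − E + F = 22 − 72 + 48 = -2.
For a closed orientable surface χ = 2 − 2g, so g = (2 − (-2))/2 = 2.

2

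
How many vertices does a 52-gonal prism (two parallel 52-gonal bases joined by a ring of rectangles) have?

104

A prism on an n-gon has two n-gon bases and n rectangular sides: V = 2·52 = 104, E = 3·52 = 156, F = 52 + 2 = 54.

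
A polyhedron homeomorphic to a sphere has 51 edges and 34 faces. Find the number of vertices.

Here V − E + F = 2.
V = 2 + E − F = 2 + 51 − 34 = 19.

19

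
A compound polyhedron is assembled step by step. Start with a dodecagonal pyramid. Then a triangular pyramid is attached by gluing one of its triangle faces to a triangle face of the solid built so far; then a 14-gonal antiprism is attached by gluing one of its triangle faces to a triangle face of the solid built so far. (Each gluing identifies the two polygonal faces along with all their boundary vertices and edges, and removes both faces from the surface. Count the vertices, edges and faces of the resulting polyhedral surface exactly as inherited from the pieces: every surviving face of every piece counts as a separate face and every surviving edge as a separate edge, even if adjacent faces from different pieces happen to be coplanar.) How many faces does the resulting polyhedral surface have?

43

A dodecagonal pyramid: V=13, E=24, F=13.
Attach a triangular pyramid (V=4, E=6, F=4) along a 3-gon: merge 3 vertices and 3 edges, delete both glued faces → V=14, E=27, F=15.
Attach a 14-gonal antiprism (V=28, E=56, F=30) along a 3-gon: merge 3 vertices and 3 edges, delete both glued faces → V=39, E=80, F=43.
Check: V − E + F = 39 − 80 + 43 = 2.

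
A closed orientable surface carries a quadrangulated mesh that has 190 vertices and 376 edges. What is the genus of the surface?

Every face is a square and each edge borders two faces, so 4F = 2·376, giving F = 188.
χ = V − E + F = 190 − 376 + 188 = 2.
For a closed orientable surface χ = 2 − 2g, so g = (2 − (2))/2 = 0.

0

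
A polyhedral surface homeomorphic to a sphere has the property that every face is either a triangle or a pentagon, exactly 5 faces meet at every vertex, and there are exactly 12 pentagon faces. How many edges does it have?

Let x be the number of triangles; then F = 12 + x.
Edge–face incidences: 2E = 5·12 + 3·x = 60 + 3x.
Every vertex has degree 5, so 5V = 2E.
Euler: V − E + F = 2 ⇒ (2E)/5 − E + (12 + x) = 2.
Multiply by 10: 2·(2E) − 5·(2E) + 10·(12 + x) = 20, i.e. 120 + 10x − 3·(60 + 3x) = 20.
Collecting terms: x − 60 = 20, so x = 80.
Then 2E = 60 + 3·80 = 300, so E = 150, V = 2E/5 = 60, F = 12 + 80 = 92.

150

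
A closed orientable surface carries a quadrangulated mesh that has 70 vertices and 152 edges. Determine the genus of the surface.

Every face is a square and each edge borders two faces, so 4F = 2·152, giving F = 76.
χ = V − E + F = 70 − 152 + 76 = -6.
For a closed orientable surface χ = 2 − 2g, so g = (2 − (-6))/2 = 4.

4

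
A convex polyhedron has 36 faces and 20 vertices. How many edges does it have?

Here V − E + F = 2.
E = V + F − (2) = 20 + 36 − (2) = 54.

54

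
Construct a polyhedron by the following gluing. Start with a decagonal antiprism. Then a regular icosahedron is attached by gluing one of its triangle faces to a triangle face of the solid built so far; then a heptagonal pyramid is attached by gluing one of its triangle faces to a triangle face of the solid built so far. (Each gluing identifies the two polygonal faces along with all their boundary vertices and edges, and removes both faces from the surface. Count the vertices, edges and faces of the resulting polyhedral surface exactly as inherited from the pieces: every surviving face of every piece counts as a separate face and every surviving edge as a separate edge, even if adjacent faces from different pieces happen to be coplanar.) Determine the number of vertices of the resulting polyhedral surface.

34

A decagonal antiprism: V=20, E=40, F=22.
Attach a regular icosahedron (V=12, E=30, F=20) along a 3-gon: merge 3 vertices and 3 edges, delete both glued faces → V=29, E=67, F=40.
Attach a heptagonal pyramid (V=8, E=14, F=8) along a 3-gon: merge 3 vertices and 3 edges, delete both glued faces → V=34, E=78, F=46.
Check: V − E + F = 34 − 78 + 46 = 2.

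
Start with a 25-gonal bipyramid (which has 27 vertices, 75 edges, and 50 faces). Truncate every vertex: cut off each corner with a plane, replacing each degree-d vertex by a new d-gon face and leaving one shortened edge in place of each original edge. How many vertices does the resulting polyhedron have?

150

Truncation replaces each original edge-end by a new vertex, so V′ = 2E = 150.
Each original edge survives, and each old vertex of degree d contributes d new edges; summing degrees gives Σd = 2E, so E′ = E + 2E = 3E = 225.
Each original face survives and each original vertex becomes one new face: F′ = F + V = 77.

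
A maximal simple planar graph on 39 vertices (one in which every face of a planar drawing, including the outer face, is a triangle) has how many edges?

In a plane triangulation 3F = 2E and V − E + F = 2, so E = 3V − 6 = 3·39 − 6 = 111.

111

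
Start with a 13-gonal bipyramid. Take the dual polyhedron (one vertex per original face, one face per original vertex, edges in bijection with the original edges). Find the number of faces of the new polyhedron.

The base solid has V = 15, E = 39, F = 26.
The dual swaps V and F and preserves E: V′ = F = 26, E′ = E = 39, F′ = V = 15.

15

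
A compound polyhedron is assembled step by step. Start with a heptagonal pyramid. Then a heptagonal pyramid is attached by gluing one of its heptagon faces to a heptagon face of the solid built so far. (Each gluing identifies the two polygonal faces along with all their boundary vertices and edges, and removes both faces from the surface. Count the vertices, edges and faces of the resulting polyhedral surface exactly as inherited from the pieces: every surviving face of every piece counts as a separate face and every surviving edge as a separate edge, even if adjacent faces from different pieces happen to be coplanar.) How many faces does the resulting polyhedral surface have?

A heptagonal pyramid: V=8, E=14, F=8.
Attach a heptagonal pyramid (V=8, E=14, F=8) along a 7-gon: merge 7 vertices and 7 edges, delete both glued faces → V=9, E=21, F=14.
Check: V − E + F = 9 − 21 + 14 = 2.

14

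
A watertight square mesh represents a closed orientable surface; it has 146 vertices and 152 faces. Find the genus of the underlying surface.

Every face is a square, so 2E = 4·152 = 608, giving E = 304.
χ = V − E + F = 146 − 304 + 152 = -6.
For a closed orientable surface χ = 2 − 2g, so g = (2 − (-6))/2 = 4.

4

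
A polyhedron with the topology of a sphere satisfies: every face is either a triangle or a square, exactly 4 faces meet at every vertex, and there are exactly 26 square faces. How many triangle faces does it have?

Let x be the number of triangles; then F = 26 + x.
Edge–face incidences: 2E = 4·26 + 3·x = 104 + 3x.
Every vertex has degree 4, so 4V = 2E.
Euler: V − E + F = 2 ⇒ (2E)/4 − E + (26 + x) = 2.
Multiply by 8: 2·(2E) − 4·(2E) + 8·(26 + x) = 16, i.e. 208 + 8x − 2·(104 + 3x) = 16.
Collecting terms: 2x = 16, so x = 8.
Then 2E = 104 + 3·8 = 128, so E = 64, V = 2E/4 = 32, F = 26 + 8 = 34.

8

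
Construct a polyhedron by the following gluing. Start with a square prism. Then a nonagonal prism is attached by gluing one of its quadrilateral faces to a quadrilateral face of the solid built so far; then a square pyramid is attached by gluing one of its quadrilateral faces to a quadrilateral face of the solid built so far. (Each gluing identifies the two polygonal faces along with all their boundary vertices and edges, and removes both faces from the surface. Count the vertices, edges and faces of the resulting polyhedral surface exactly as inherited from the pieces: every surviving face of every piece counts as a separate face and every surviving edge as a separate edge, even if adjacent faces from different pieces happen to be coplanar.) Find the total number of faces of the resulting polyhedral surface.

18

A square prism: V=8, E=12, F=6.
Attach a nonagonal prism (V=18, E=27, F=11) along a 4-gon: merge 4 vertices and 4 edges, delete both glued faces → V=22, E=35, F=15.
Attach a square pyramid (V=5, E=8, F=5) along a 4-gon: merge 4 vertices and 4 edges, delete both glued faces → V=23, E=39, F=18.
Check: V − E + F = 23 − 39 + 18 = 2.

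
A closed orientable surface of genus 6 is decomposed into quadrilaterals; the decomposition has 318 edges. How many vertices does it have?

χ = 2 − 2·6 = -10, and every face is a square so 4F = 2E.
F = 2E/4 = 159. Then V = -10 + E − F = -10 + 318 − 159 = 149.

149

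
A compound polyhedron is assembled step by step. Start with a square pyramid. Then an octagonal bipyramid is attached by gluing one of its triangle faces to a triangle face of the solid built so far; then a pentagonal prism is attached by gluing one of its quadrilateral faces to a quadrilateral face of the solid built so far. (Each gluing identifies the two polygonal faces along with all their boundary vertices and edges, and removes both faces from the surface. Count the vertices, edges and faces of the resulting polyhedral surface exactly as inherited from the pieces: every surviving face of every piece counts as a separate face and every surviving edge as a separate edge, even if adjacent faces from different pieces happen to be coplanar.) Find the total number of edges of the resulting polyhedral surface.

A square pyramid: V=5, E=8, F=5.
Attach an octagonal bipyramid (V=10, E=24, F=16) along a 3-gon: merge 3 vertices and 3 edges, delete both glued faces → V=12, E=29, F=19.
Attach a pentagonal prism (V=10, E=15, F=7) along a 4-gon: merge 4 vertices and 4 edges, delete both glued faces → V=18, E=40, F=24.
Check: V − E + F = 18 − 40 + 24 = 2.

40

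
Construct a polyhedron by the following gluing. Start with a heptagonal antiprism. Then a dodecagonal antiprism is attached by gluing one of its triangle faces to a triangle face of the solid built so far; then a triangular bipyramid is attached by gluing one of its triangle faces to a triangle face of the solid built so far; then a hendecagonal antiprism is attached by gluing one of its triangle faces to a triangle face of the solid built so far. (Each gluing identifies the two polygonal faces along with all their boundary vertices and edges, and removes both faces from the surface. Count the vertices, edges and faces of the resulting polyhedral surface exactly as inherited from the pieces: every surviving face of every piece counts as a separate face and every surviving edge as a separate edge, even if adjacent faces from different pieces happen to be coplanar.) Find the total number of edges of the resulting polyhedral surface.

A heptagonal antiprism: V=14, E=28, F=16.
Attach a dodecagonal antiprism (V=24, E=48, F=26) along a 3-gon: merge 3 vertices and 3 edges, delete both glued faces → V=35, E=73, F=40.
Attach a triangular bipyramid (V=5, E=9, F=6) along a 3-gon: merge 3 vertices and 3 edges, delete both glued faces → V=37, E=79, F=44.
Attach a hendecagonal antiprism (V=22, E=44, F=24) along a 3-gon: merge 3 vertices and 3 edges, delete both glued faces → V=56, E=120, F=66.
Check: V − E + F = 56 − 120 + 66 = 2.

120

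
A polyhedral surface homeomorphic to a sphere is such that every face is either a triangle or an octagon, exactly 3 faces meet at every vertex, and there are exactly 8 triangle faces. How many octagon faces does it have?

6

Let x be the number of octagons; then F = 8 + x.
Edge–face incidences: 2E = 3·8 + 8·x = 24 + 8x.
Every vertex has degree 3, so 3V = 2E.
Euler: V − E + F = 2 ⇒ (2E)/3 − E + (8 + x) = 2.
Multiply by 6: 2·(2E) − 3·(2E) + 6·(8 + x) = 12, i.e. 48 + 6x − (24 + 8x) = 12.
Collecting terms: −2x + 24 = 12, so −2x = −12, so x = 6.
Then 2E = 24 + 8·6 = 72, so E = 36, V = 2E/3 = 24, F = 8 + 6 = 14.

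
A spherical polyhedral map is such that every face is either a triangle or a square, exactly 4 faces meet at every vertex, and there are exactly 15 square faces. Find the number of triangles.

8

Let x be the number of triangles; then F = 15 + x.
Edge–face incidences: 2E = 4·15 + 3·x = 60 + 3x.
Every vertex has degree 4, so 4V = 2E.
Euler: V − E + F = 2 ⇒ (2E)/4 − E + (15 + x) = 2.
Multiply by 8: 2·(2E) − 4·(2E) + 8·(15 + x) = 16, i.e. 120 + 8x − 2·(60 + 3x) = 16.
Collecting terms: 2x = 16, so x = 8.
Then 2E = 60 + 3·8 = 84, so E = 42, V = 2E/4 = 21, F = 15 + 8 = 23.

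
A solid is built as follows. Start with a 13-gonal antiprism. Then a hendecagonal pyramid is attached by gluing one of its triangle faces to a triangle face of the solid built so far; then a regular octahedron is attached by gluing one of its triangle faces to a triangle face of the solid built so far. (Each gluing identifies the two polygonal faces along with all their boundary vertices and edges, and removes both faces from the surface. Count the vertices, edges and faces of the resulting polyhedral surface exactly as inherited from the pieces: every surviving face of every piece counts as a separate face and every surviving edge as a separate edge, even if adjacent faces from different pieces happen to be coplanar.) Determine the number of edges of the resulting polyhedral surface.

A 13-gonal antiprism: V=26, E=52, F=28.
Attach a hendecagonal pyramid (V=12, E=22, F=12) along a 3-gon: merge 3 vertices and 3 edges, delete both glued faces → V=35, E=71, F=38.
Attach a regular octahedron (V=6, E=12, F=8) along a 3-gon: merge 3 vertices and 3 edges, delete both glued faces → V=38, E=80, F=44.
Check: V − E + F = 38 − 80 + 44 = 2.

80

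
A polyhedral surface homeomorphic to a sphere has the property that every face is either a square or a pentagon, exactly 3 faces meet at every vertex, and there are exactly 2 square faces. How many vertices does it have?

Let x be the number of pentagons; then F = 2 + x.
Edge–face incidences: 2E = 4·2 + 5·x = 8 + 5x.
Every vertex has degree 3, so 3V = 2E.
Euler: V − E + F = 2 ⇒ (2E)/3 − E + (2 + x) = 2.
Multiply by 6: 2·(2E) − 3·(2E) + 6·(2 + x) = 12, i.e. 12 + 6x − (8 + 5x) = 12.
Collecting terms: x + 4 = 12, so x = 8.
Then 2E = 8 + 5·8 = 48, so E = 24, V = 2E/3 = 16, F = 2 + 8 = 10.

16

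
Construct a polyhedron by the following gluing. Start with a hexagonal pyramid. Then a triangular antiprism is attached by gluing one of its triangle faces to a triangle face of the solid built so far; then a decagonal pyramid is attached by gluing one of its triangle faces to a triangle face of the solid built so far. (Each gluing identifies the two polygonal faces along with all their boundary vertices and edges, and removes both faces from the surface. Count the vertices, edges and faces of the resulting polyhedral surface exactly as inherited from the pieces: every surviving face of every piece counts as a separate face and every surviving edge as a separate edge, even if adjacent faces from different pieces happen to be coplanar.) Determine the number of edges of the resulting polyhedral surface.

A hexagonal pyramid: V=7, E=12, F=7.
Attach a triangular antiprism (V=6, E=12, F=8) along a 3-gon: merge 3 vertices and 3 edges, delete both glued faces → V=10, E=21, F=13.
Attach a decagonal pyramid (V=11, E=20, F=11) along a 3-gon: merge 3 vertices and 3 edges, delete both glued faces → V=18, E=38, F=22.
Check: V − E + F = 18 − 38 + 22 = 2.

38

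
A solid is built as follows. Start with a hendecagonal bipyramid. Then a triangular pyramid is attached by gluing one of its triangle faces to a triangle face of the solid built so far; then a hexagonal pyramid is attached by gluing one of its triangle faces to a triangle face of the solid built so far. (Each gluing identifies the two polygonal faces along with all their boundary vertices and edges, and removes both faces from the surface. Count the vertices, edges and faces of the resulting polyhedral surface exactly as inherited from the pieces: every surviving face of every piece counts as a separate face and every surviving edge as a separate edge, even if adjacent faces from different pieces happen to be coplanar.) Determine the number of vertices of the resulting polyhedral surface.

A hendecagonal bipyramid: V=13, E=33, F=22.
Attach a triangular pyramid (V=4, E=6, F=4) along a 3-gon: merge 3 vertices and 3 edges, delete both glued faces → V=14, E=36, F=24.
Attach a hexagonal pyramid (V=7, E=12, F=7) along a 3-gon: merge 3 vertices and 3 edges, delete both glued faces → V=18, E=45, F=29.
Check: V − E + F = 18 − 45 + 29 = 2.

18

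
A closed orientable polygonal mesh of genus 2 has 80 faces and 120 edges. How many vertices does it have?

38

For a closed orientable surface of genus 2, χ = 2 − 2·2 = -2.
V = -2 + E − F = -2 + 120 − 80 = 38.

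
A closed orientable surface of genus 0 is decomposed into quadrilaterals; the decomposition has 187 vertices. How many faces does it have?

χ = 2 − 2·0 = 2, and every face is a square so 4F = 2E.
V − E + F = 2 with E = 4F/2 gives 187 − (4/2 − 1)·F = 2, so F = 185 and E = 370.

185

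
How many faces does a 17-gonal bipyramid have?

34

A bipyramid over an n-gon has 2n triangular faces and n + 2 vertices: V = 17 + 2 = 19, E = 3·17 = 51, F = 2·17 = 34.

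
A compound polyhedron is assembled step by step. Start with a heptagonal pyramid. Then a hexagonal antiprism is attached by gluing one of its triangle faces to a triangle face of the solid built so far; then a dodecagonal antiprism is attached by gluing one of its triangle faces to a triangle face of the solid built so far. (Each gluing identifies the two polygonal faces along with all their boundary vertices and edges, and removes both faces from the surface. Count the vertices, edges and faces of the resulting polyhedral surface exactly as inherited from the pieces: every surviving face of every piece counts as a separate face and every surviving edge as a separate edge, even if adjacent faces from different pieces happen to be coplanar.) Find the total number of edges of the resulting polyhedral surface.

80

A heptagonal pyramid: V=8, E=14, F=8.
Attach a hexagonal antiprism (V=12, E=24, F=14) along a 3-gon: merge 3 vertices and 3 edges, delete both glued faces → V=17, E=35, F=20.
Attach a dodecagonal antiprism (V=24, E=48, F=26) along a 3-gon: merge 3 vertices and 3 edges, delete both glued faces → V=38, E=80, F=44.
Check: V − E + F = 38 − 80 + 44 = 2.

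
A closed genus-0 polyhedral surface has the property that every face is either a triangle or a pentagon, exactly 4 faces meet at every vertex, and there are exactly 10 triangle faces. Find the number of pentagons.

Let x be the number of pentagons; then F = 10 + x.
Edge–face incidences: 2E = 3·10 + 5·x = 30 + 5x.
Every vertex has degree 4, so 4V = 2E.
Euler: V − E + F = 2 ⇒ (2E)/4 − E + (10 + x) = 2.
Multiply by 8: 2·(2E) − 4·(2E) + 8·(10 + x) = 16, i.e. 80 + 8x − 2·(30 + 5x) = 16.
Collecting terms: −2x + 20 = 16, so −2x = −4, so x = 2.
Then 2E = 30 + 5·2 = 40, so E = 20, V = 2E/4 = 10, F = 10 + 2 = 12.

2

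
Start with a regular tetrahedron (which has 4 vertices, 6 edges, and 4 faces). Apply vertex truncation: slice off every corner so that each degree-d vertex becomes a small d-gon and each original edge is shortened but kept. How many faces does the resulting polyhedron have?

8

Truncation replaces each original edge-end by a new vertex, so V′ = 2E = 12.
Each original edge survives, and each old vertex of degree d contributes d new edges; summing degrees gives Σd = 2E, so E′ = E + 2E = 3E = 18.
Each original face survives and each original vertex becomes one new face: F′ = F + V = 8.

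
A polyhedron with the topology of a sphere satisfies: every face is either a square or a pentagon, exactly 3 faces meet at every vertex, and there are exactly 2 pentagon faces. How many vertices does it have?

10

Let x be the number of squares; then F = 2 + x.
Edge–face incidences: 2E = 5·2 + 4·x = 10 + 4x.
Every vertex has degree 3, so 3V = 2E.
Euler: V − E + F = 2 ⇒ (2E)/3 − E + (2 + x) = 2.
Multiply by 6: 2·(2E) − 3·(2E) + 6·(2 + x) = 12, i.e. 12 + 6x − (10 + 4x) = 12.
Collecting terms: 2x + 2 = 12, so 2x = 10, so x = 5.
Then 2E = 10 + 4·5 = 30, so E = 15, V = 2E/3 = 10, F = 2 + 5 = 7.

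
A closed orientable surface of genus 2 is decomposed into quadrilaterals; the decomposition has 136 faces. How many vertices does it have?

χ = 2 − 2·2 = -2, and every face is a square so 4F = 2E.
E = 4·136/2 = 272. Then V = -2 + E − F = -2 + 272 − 136 = 134.

134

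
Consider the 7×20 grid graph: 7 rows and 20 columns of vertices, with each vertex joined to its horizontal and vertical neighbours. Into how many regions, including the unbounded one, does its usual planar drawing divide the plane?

115

The grid has V = 7·20 = 140 vertices and E = 7·19 + 20·6 = 253 edges.
F = 2 − V + E = 2 − 140 + 253 = 115.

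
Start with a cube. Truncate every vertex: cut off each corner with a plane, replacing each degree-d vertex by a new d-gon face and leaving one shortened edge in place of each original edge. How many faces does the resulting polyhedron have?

The base solid has V = 8, E = 12, F = 6.
Truncation replaces each original edge-end by a new vertex, so V′ = 2E = 24.
Each original edge survives, and each old vertex of degree d contributes d new edges; summing degrees gives Σd = 2E, so E′ = E + 2E = 3E = 36.
Each original face survives and each original vertex becomes one new face: F′ = F + V = 14.

14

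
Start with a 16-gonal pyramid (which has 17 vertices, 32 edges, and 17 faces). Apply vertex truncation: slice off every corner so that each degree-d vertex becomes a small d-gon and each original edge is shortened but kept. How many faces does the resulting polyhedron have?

Truncation replaces each original edge-end by a new vertex, so V′ = 2E = 64.
Each original edge survives, and each old vertex of degree d contributes d new edges; summing degrees gives Σd = 2E, so E′ = E + 2E = 3E = 96.
Each original face survives and each original vertex becomes one new face: F′ = F + V = 34.

34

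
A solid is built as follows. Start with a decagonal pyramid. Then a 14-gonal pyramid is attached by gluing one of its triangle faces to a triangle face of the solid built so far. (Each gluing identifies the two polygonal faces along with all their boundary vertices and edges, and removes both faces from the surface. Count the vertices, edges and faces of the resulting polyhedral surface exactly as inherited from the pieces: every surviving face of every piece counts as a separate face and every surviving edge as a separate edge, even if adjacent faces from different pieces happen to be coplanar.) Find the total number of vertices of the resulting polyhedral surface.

23

A decagonal pyramid: V=11, E=20, F=11.
Attach a 14-gonal pyramid (V=15, E=28, F=15) along a 3-gon: merge 3 vertices and 3 edges, delete both glued faces → V=23, E=45, F=24.
Check: V − E + F = 23 − 45 + 24 = 2.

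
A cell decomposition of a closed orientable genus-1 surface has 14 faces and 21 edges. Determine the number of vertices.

For a closed orientable surface of genus 1, χ = 2 − 2·1 = 0.
V = 0 + E − F = 0 + 21 − 14 = 7.

7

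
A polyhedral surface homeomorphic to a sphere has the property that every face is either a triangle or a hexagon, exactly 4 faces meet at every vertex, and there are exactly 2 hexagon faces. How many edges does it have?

24

Let x be the number of triangles; then F = 2 + x.
Edge–face incidences: 2E = 6·2 + 3·x = 12 + 3x.
Every vertex has degree 4, so 4V = 2E.
Euler: V − E + F = 2 ⇒ (2E)/4 − E + (2 + x) = 2.
Multiply by 8: 2·(2E) − 4·(2E) + 8·(2 + x) = 16, i.e. 16 + 8x − 2·(12 + 3x) = 16.
Collecting terms: 2x − 8 = 16, so 2x = 24, so x = 12.
Then 2E = 12 + 3·12 = 48, so E = 24, V = 2E/4 = 12, F = 2 + 12 = 14.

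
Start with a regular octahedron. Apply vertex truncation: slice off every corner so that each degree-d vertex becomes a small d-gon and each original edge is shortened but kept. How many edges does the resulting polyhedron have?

The base solid has V = 6, E = 12, F = 8.
Truncation replaces each original edge-end by a new vertex, so V′ = 2E = 24.
Each original edge survives, and each old vertex of degree d contributes d new edges; summing degrees gives Σd = 2E, so E′ = E + 2E = 3E = 36.
Each original face survives and each original vertex becomes one new face: F′ = F + V = 14.

36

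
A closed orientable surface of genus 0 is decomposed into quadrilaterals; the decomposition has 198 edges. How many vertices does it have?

χ = 2 − 2·0 = 2, and every face is a square so 4F = 2E.
F = 2E/4 = 99. Then V = 2 + E − F = 2 + 198 − 99 = 101.

101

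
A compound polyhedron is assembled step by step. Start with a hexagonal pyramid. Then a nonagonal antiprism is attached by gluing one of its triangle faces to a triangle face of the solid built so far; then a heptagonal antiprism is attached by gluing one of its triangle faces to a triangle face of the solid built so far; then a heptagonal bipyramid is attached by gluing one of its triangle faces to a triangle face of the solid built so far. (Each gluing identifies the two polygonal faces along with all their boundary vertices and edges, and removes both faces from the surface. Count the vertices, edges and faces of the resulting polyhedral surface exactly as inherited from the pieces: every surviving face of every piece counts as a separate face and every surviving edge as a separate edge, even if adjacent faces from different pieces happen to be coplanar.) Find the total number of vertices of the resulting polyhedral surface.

A hexagonal pyramid: V=7, E=12, F=7.
Attach a nonagonal antiprism (V=18, E=36, F=20) along a 3-gon: merge 3 vertices and 3 edges, delete both glued faces → V=22, E=45, F=25.
Attach a heptagonal antiprism (V=14, E=28, F=16) along a 3-gon: merge 3 vertices and 3 edges, delete both glued faces → V=33, E=70, F=39.
Attach a heptagonal bipyramid (V=9, E=21, F=14) along a 3-gon: merge 3 vertices and 3 edges, delete both glued faces → V=39, E=88, F=51.
Check: V − E + F = 39 − 88 + 51 = 2.

39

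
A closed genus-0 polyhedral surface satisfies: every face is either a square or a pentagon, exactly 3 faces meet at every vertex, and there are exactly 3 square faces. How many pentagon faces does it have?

6

Let x be the number of pentagons; then F = 3 + x.
Edge–face incidences: 2E = 4·3 + 5·x = 12 + 5x.
Every vertex has degree 3, so 3V = 2E.
Euler: V − E + F = 2 ⇒ (2E)/3 − E + (3 + x) = 2.
Multiply by 6: 2·(2E) − 3·(2E) + 6·(3 + x) = 12, i.e. 18 + 6x − (12 + 5x) = 12.
Collecting terms: x + 6 = 12, so x = 6.
Then 2E = 12 + 5·6 = 42, so E = 21, V = 2E/3 = 14, F = 3 + 6 = 9.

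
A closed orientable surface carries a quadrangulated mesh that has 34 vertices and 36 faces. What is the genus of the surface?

2

Every face is a square, so 2E = 4·36 = 144, giving E = 72.
χ = V − E + F = 34 − 72 + 36 = -2.
For a closed orientable surface χ = 2 − 2g, so g = (2 − (-2))/2 = 2.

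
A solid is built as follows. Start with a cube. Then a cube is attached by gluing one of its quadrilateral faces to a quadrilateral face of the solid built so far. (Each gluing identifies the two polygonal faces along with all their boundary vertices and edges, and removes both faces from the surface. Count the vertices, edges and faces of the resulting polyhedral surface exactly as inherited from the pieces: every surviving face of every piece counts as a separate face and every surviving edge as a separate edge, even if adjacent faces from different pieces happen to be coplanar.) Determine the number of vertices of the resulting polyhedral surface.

A cube: V=8, E=12, F=6.
Attach a cube (V=8, E=12, F=6) along a 4-gon: merge 4 vertices and 4 edges, delete both glued faces → V=12, E=20, F=10.
Check: V − E + F = 12 − 20 + 10 = 2.

12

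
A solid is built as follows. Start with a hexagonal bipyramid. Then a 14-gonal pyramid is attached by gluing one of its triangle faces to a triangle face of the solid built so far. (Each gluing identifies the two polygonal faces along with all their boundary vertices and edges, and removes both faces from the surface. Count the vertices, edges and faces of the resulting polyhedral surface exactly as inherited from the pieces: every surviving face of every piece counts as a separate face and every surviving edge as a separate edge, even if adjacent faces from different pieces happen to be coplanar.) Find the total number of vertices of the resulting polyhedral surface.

20

A hexagonal bipyramid: V=8, E=18, F=12.
Attach a 14-gonal pyramid (V=15, E=28, F=15) along a 3-gon: merge 3 vertices and 3 edges, delete both glued faces → V=20, E=43, F=25.
Check: V − E + F = 20 − 43 + 25 = 2.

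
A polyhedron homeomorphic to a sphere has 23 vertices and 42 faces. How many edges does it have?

63

Here V − E + F = 2.
E = V + F − (2) = 23 + 42 − (2) = 63.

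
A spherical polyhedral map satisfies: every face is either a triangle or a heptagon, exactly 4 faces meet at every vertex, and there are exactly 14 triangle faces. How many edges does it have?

28

Let x be the number of heptagons; then F = 14 + x.
Edge–face incidences: 2E = 3·14 + 7·x = 42 + 7x.
Every vertex has degree 4, so 4V = 2E.
Euler: V − E + F = 2 ⇒ (2E)/4 − E + (14 + x) = 2.
Multiply by 8: 2·(2E) − 4·(2E) + 8·(14 + x) = 16, i.e. 112 + 8x − 2·(42 + 7x) = 16.
Collecting terms: −6x + 28 = 16, so −6x = −12, so x = 2.
Then 2E = 42 + 7·2 = 56, so E = 28, V = 2E/4 = 14, F = 14 + 2 = 16.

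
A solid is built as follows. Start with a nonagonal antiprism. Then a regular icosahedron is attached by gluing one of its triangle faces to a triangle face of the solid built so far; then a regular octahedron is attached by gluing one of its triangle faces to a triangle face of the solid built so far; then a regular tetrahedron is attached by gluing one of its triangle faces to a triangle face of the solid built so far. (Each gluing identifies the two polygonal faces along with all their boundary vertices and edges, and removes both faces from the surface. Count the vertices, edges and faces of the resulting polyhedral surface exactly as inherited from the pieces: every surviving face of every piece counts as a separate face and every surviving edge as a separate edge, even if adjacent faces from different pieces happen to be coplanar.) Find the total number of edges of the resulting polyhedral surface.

75

A nonagonal antiprism: V=18, E=36, F=20.
Attach a regular icosahedron (V=12, E=30, F=20) along a 3-gon: merge 3 vertices and 3 edges, delete both glued faces → V=27, E=63, F=38.
Attach a regular octahedron (V=6, E=12, F=8) along a 3-gon: merge 3 vertices and 3 edges, delete both glued faces → V=30, E=72, F=44.
Attach a regular tetrahedron (V=4, E=6, F=4) along a 3-gon: merge 3 vertices and 3 edges, delete both glued faces → V=31, E=75, F=46.
Check: V − E + F = 31 − 75 + 46 = 2.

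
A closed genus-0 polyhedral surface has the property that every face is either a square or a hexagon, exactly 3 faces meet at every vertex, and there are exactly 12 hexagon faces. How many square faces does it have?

6

Let x be the number of squares; then F = 12 + x.
Edge–face incidences: 2E = 6·12 + 4·x = 72 + 4x.
Every vertex has degree 3, so 3V = 2E.
Euler: V − E + F = 2 ⇒ (2E)/3 − E + (12 + x) = 2.
Multiply by 6: 2·(2E) − 3·(2E) + 6·(12 + x) = 12, i.e. 72 + 6x − (72 + 4x) = 12.
Collecting terms: 2x = 12, so x = 6.
Then 2E = 72 + 4·6 = 96, so E = 48, V = 2E/3 = 32, F = 12 + 6 = 18.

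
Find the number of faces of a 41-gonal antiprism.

84

An antiprism on an n-gon has two n-gon caps and 2n triangles: V = 2·41 = 82, E = 4·41 = 164, F = 2·41 + 2 = 84.
Check: V − E + F = 82 − 164 + 84 = 2.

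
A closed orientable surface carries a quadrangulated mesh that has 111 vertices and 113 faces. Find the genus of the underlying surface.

Every face is a square, so 2E = 4·113 = 452, giving E = 226.
χ = V − E + F = 111 − 226 + 113 = -2.
For a closed orientable surface χ = 2 − 2g, so g = (2 − (-2))/2 = 2.

2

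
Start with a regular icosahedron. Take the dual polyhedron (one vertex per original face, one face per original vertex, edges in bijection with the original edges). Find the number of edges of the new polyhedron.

30

The base solid has V = 12, E = 30, F = 20.
The dual swaps V and F and preserves E: V′ = F = 20, E′ = E = 30, F′ = V = 12.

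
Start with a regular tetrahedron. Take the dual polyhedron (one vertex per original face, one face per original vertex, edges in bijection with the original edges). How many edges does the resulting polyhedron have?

The base solid has V = 4, E = 6, F = 4.
The dual swaps V and F and preserves E: V′ = F = 4, E′ = E = 6, F′ = V = 4.

6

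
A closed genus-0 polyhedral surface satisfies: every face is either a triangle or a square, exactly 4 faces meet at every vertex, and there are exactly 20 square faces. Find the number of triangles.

8

Let x be the number of triangles; then F = 20 + x.
Edge–face incidences: 2E = 4·20 + 3·x = 80 + 3x.
Every vertex has degree 4, so 4V = 2E.
Euler: V − E + F = 2 ⇒ (2E)/4 − E + (20 + x) = 2.
Multiply by 8: 2·(2E) − 4·(2E) + 8·(20 + x) = 16, i.e. 160 + 8x − 2·(80 + 3x) = 16.
Collecting terms: 2x = 16, so x = 8.
Then 2E = 80 + 3·8 = 104, so E = 52, V = 2E/4 = 26, F = 20 + 8 = 28.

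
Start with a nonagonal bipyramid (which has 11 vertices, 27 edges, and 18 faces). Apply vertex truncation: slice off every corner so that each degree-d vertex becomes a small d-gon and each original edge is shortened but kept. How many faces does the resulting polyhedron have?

Truncation replaces each original edge-end by a new vertex, so V′ = 2E = 54.
Each original edge survives, and each old vertex of degree d contributes d new edges; summing degrees gives Σd = 2E, so E′ = E + 2E = 3E = 81.
Each original face survives and each original vertex becomes one new face: F′ = F + V = 29.

29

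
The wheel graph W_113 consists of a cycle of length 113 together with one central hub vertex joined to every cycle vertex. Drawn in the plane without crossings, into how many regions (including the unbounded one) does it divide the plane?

114

W_113 has V = 113 + 1 = 114 vertices and E = 2·113 = 226 edges.
By Euler's formula F = 2 − V + E = 2 − 114 + 226 = 114.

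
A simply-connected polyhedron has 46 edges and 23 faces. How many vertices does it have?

Here V − E + F = 2.
V = 2 + E − F = 2 + 46 − 23 = 25.

25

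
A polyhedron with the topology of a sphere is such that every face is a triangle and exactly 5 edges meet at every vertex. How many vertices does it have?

12

Each face has 3 edges and each edge borders two faces, so 2E = 3F.
Each vertex has degree 5, so 5V = 2E and hence V = 3F/5.
Euler: V − E + F = 2 ⇒ (3F/5) − (3F/2) + F = 2.
Multiply by 10: (6 − 15 + 10)F = 20, i.e. 1F = 20.
So F = 20, E = 3·20/2 = 30, V = 3·20/5 = 12.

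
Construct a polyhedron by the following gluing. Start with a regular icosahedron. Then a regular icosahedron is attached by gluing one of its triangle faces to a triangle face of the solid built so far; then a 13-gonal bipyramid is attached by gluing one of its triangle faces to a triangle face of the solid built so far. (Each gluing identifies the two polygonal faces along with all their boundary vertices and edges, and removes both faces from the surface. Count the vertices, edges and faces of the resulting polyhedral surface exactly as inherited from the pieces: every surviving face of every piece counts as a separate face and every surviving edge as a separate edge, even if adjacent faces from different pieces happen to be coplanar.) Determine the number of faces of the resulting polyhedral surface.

A regular icosahedron: V=12, E=30, F=20.
Attach a regular icosahedron (V=12, E=30, F=20) along a 3-gon: merge 3 vertices and 3 edges, delete both glued faces → V=21, E=57, F=38.
Attach a 13-gonal bipyramid (V=15, E=39, F=26) along a 3-gon: merge 3 vertices and 3 edges, delete both glued faces → V=33, E=93, F=62.
Check: V − E + F = 33 − 93 + 62 = 2.

62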